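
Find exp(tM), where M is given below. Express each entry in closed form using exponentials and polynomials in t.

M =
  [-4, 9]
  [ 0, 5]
e^{tM} =
  [exp(-4*t), exp(5*t) - exp(-4*t)]
  [0, exp(5*t)]

Strategy: write M = P · J · P⁻¹ where J is a Jordan canonical form, so e^{tM} = P · e^{tJ} · P⁻¹, and e^{tJ} can be computed block-by-block.

M has Jordan form
J =
  [-4, 0]
  [ 0, 5]
(up to reordering of blocks).

Per-block formulas:
  For a 1×1 block at λ = 5: exp(t · [5]) = [e^(5t)].
  For a 1×1 block at λ = -4: exp(t · [-4]) = [e^(-4t)].

After assembling e^{tJ} and conjugating by P, we get:

e^{tM} =
  [exp(-4*t), exp(5*t) - exp(-4*t)]
  [0, exp(5*t)]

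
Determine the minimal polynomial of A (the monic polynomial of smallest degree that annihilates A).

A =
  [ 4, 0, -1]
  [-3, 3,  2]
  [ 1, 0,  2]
x^3 - 9*x^2 + 27*x - 27

The characteristic polynomial is χ_A(x) = (x - 3)^3, so the eigenvalues are known. The minimal polynomial is
  m_A(x) = Π_λ (x − λ)^{k_λ}
where k_λ is the size of the *largest* Jordan block for λ (equivalently, the smallest k with (A − λI)^k v = 0 for every generalised eigenvector v of λ).

  λ = 3: largest Jordan block has size 3, contributing (x − 3)^3

So m_A(x) = (x - 3)^3 = x^3 - 9*x^2 + 27*x - 27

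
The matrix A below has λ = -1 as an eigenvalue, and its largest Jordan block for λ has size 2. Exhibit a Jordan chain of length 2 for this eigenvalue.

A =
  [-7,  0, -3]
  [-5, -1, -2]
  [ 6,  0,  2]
A Jordan chain for λ = -1 of length 2:
v_1 = (0, -1, 0)ᵀ
v_2 = (1, 0, -2)ᵀ

Let N = A − (-1)·I. We want v_2 with N^2 v_2 = 0 but N^1 v_2 ≠ 0; then v_{j-1} := N · v_j for j = 2, …, 2.

Pick v_2 = (1, 0, -2)ᵀ.
Then v_1 = N · v_2 = (0, -1, 0)ᵀ.

Sanity check: (A − (-1)·I) v_1 = (0, 0, 0)ᵀ = 0. ✓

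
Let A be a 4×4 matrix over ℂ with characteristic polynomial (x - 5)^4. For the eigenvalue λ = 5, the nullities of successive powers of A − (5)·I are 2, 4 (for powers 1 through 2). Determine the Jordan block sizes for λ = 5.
Block sizes for λ = 5: [2, 2]

From the dimensions of kernels of powers, the number of Jordan blocks of size at least j is d_j − d_{j−1} where d_j = dim ker(N^j) (with d_0 = 0). Computing the differences gives [2, 2].
The number of blocks of size exactly k is (#blocks of size ≥ k) − (#blocks of size ≥ k + 1), so the partition is: 2 block(s) of size 2.
In nonincreasing order the block sizes are [2, 2].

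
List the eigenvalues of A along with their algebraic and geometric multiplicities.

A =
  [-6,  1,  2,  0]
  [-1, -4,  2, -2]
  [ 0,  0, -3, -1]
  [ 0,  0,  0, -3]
λ = -5: alg = 2, geom = 1; λ = -3: alg = 2, geom = 1

Step 1 — factor the characteristic polynomial to read off the algebraic multiplicities:
  χ_A(x) = (x + 3)^2*(x + 5)^2

Step 2 — compute geometric multiplicities via the rank-nullity identity g(λ) = n − rank(A − λI):
  rank(A − (-5)·I) = 3, so dim ker(A − (-5)·I) = n − 3 = 1
  rank(A − (-3)·I) = 3, so dim ker(A − (-3)·I) = n − 3 = 1

Summary:
  λ = -5: algebraic multiplicity = 2, geometric multiplicity = 1
  λ = -3: algebraic multiplicity = 2, geometric multiplicity = 1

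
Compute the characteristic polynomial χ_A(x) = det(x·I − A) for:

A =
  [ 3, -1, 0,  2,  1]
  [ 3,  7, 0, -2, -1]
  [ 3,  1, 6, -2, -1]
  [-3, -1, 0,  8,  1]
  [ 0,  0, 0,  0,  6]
x^5 - 30*x^4 + 360*x^3 - 2160*x^2 + 6480*x - 7776

Expanding det(x·I − A) (e.g. by cofactor expansion or by noting that A is similar to its Jordan form J, which has the same characteristic polynomial as A) gives
  χ_A(x) = x^5 - 30*x^4 + 360*x^3 - 2160*x^2 + 6480*x - 7776
which factors as (x - 6)^5. The eigenvalues (with algebraic multiplicities) are λ = 6 with multiplicity 5.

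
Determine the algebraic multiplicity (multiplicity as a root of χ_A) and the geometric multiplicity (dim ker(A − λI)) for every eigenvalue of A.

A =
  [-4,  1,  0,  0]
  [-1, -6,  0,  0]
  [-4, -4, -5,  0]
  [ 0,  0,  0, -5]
λ = -5: alg = 4, geom = 3

Step 1 — factor the characteristic polynomial to read off the algebraic multiplicities:
  χ_A(x) = (x + 5)^4

Step 2 — compute geometric multiplicities via the rank-nullity identity g(λ) = n − rank(A − λI):
  rank(A − (-5)·I) = 1, so dim ker(A − (-5)·I) = n − 1 = 3

Summary:
  λ = -5: algebraic multiplicity = 4, geometric multiplicity = 3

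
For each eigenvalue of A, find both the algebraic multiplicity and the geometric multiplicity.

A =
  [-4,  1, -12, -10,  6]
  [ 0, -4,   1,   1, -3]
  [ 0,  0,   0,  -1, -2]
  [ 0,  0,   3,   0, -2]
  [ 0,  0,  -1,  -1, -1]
λ = -4: alg = 2, geom = 1; λ = -1: alg = 2, geom = 1; λ = 1: alg = 1, geom = 1

Step 1 — factor the characteristic polynomial to read off the algebraic multiplicities:
  χ_A(x) = (x - 1)*(x + 1)^2*(x + 4)^2

Step 2 — compute geometric multiplicities via the rank-nullity identity g(λ) = n − rank(A − λI):
  rank(A − (-4)·I) = 4, so dim ker(A − (-4)·I) = n − 4 = 1
  rank(A − (-1)·I) = 4, so dim ker(A − (-1)·I) = n − 4 = 1
  rank(A − (1)·I) = 4, so dim ker(A − (1)·I) = n − 4 = 1

Summary:
  λ = -4: algebraic multiplicity = 2, geometric multiplicity = 1
  λ = -1: algebraic multiplicity = 2, geometric multiplicity = 1
  λ = 1: algebraic multiplicity = 1, geometric multiplicity = 1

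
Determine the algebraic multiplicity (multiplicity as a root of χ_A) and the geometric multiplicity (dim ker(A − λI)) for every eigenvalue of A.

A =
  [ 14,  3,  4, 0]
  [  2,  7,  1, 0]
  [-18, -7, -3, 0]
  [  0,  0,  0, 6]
λ = 6: alg = 4, geom = 2

Step 1 — factor the characteristic polynomial to read off the algebraic multiplicities:
  χ_A(x) = (x - 6)^4

Step 2 — compute geometric multiplicities via the rank-nullity identity g(λ) = n − rank(A − λI):
  rank(A − (6)·I) = 2, so dim ker(A − (6)·I) = n − 2 = 2

Summary:
  λ = 6: algebraic multiplicity = 4, geometric multiplicity = 2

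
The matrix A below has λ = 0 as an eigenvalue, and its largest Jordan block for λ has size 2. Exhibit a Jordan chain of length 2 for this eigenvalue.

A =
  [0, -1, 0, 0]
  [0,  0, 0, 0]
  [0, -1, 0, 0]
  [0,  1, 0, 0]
A Jordan chain for λ = 0 of length 2:
v_1 = (-1, 0, -1, 1)ᵀ
v_2 = (0, 1, 0, 0)ᵀ

Let N = A − (0)·I. We want v_2 with N^2 v_2 = 0 but N^1 v_2 ≠ 0; then v_{j-1} := N · v_j for j = 2, …, 2.

Pick v_2 = (0, 1, 0, 0)ᵀ.
Then v_1 = N · v_2 = (-1, 0, -1, 1)ᵀ.

Sanity check: (A − (0)·I) v_1 = (0, 0, 0, 0)ᵀ = 0. ✓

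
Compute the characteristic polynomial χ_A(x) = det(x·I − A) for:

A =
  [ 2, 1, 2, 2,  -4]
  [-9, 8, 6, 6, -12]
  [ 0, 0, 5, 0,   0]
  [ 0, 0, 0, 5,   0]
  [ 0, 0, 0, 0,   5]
x^5 - 25*x^4 + 250*x^3 - 1250*x^2 + 3125*x - 3125

Expanding det(x·I − A) (e.g. by cofactor expansion or by noting that A is similar to its Jordan form J, which has the same characteristic polynomial as A) gives
  χ_A(x) = x^5 - 25*x^4 + 250*x^3 - 1250*x^2 + 3125*x - 3125
which factors as (x - 5)^5. The eigenvalues (with algebraic multiplicities) are λ = 5 with multiplicity 5.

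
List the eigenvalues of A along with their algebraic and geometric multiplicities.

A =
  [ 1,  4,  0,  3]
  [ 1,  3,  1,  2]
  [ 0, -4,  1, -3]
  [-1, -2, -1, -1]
λ = 1: alg = 4, geom = 2

Step 1 — factor the characteristic polynomial to read off the algebraic multiplicities:
  χ_A(x) = (x - 1)^4

Step 2 — compute geometric multiplicities via the rank-nullity identity g(λ) = n − rank(A − λI):
  rank(A − (1)·I) = 2, so dim ker(A − (1)·I) = n − 2 = 2

Summary:
  λ = 1: algebraic multiplicity = 4, geometric multiplicity = 2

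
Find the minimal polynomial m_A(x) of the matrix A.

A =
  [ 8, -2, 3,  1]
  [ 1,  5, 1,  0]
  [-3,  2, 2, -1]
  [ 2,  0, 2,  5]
x^2 - 10*x + 25

The characteristic polynomial is χ_A(x) = (x - 5)^4, so the eigenvalues are known. The minimal polynomial is
  m_A(x) = Π_λ (x − λ)^{k_λ}
where k_λ is the size of the *largest* Jordan block for λ (equivalently, the smallest k with (A − λI)^k v = 0 for every generalised eigenvector v of λ).

  λ = 5: largest Jordan block has size 2, contributing (x − 5)^2

So m_A(x) = (x - 5)^2 = x^2 - 10*x + 25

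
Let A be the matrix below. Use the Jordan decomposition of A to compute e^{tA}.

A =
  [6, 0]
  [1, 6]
e^{tA} =
  [exp(6*t), 0]
  [t*exp(6*t), exp(6*t)]

Strategy: write A = P · J · P⁻¹ where J is a Jordan canonical form, so e^{tA} = P · e^{tJ} · P⁻¹, and e^{tJ} can be computed block-by-block.

A has Jordan form
J =
  [6, 1]
  [0, 6]
(up to reordering of blocks).

Per-block formulas:
  For a 2×2 Jordan block J_2(6): exp(t · J_2(6)) = e^(6t)·(I + t·N), where N is the 2×2 nilpotent shift.

After assembling e^{tJ} and conjugating by P, we get:

e^{tA} =
  [exp(6*t), 0]
  [t*exp(6*t), exp(6*t)]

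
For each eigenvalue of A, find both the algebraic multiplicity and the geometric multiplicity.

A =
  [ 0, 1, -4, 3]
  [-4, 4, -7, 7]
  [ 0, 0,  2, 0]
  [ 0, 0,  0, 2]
λ = 2: alg = 4, geom = 2

Step 1 — factor the characteristic polynomial to read off the algebraic multiplicities:
  χ_A(x) = (x - 2)^4

Step 2 — compute geometric multiplicities via the rank-nullity identity g(λ) = n − rank(A − λI):
  rank(A − (2)·I) = 2, so dim ker(A − (2)·I) = n − 2 = 2

Summary:
  λ = 2: algebraic multiplicity = 4, geometric multiplicity = 2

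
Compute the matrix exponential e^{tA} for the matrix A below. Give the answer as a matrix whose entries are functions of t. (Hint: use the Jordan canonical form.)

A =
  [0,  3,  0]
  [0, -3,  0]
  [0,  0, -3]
e^{tA} =
  [1, 1 - exp(-3*t), 0]
  [0, exp(-3*t), 0]
  [0, 0, exp(-3*t)]

Strategy: write A = P · J · P⁻¹ where J is a Jordan canonical form, so e^{tA} = P · e^{tJ} · P⁻¹, and e^{tJ} can be computed block-by-block.

A has Jordan form
J =
  [-3,  0, 0]
  [ 0, -3, 0]
  [ 0,  0, 0]
(up to reordering of blocks).

Per-block formulas:
  For a 1×1 block at λ = -3: exp(t · [-3]) = [e^(-3t)].
  For a 1×1 block at λ = 0: exp(t · [0]) = [e^(0t)].

After assembling e^{tJ} and conjugating by P, we get:

e^{tA} =
  [1, 1 - exp(-3*t), 0]
  [0, exp(-3*t), 0]
  [0, 0, exp(-3*t)]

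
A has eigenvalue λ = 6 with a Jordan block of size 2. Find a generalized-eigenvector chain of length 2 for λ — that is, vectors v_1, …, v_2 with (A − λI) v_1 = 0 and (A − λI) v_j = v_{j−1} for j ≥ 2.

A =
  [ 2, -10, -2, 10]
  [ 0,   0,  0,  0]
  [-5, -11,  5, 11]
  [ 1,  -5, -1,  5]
A Jordan chain for λ = 6 of length 2:
v_1 = (-2, 0, -1, -1)ᵀ
v_2 = (0, 0, 1, 0)ᵀ

Let N = A − (6)·I. We want v_2 with N^2 v_2 = 0 but N^1 v_2 ≠ 0; then v_{j-1} := N · v_j for j = 2, …, 2.

Pick v_2 = (0, 0, 1, 0)ᵀ.
Then v_1 = N · v_2 = (-2, 0, -1, -1)ᵀ.

Sanity check: (A − (6)·I) v_1 = (0, 0, 0, 0)ᵀ = 0. ✓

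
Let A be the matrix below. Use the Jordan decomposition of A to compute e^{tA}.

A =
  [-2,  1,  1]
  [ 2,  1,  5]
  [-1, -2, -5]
e^{tA} =
  [t^2*exp(-2*t)/2 + exp(-2*t), t^2*exp(-2*t)/2 + t*exp(-2*t), t^2*exp(-2*t) + t*exp(-2*t)]
  [t^2*exp(-2*t)/2 + 2*t*exp(-2*t), t^2*exp(-2*t)/2 + 3*t*exp(-2*t) + exp(-2*t), t^2*exp(-2*t) + 5*t*exp(-2*t)]
  [-t^2*exp(-2*t)/2 - t*exp(-2*t), -t^2*exp(-2*t)/2 - 2*t*exp(-2*t), -t^2*exp(-2*t) - 3*t*exp(-2*t) + exp(-2*t)]

Strategy: write A = P · J · P⁻¹ where J is a Jordan canonical form, so e^{tA} = P · e^{tJ} · P⁻¹, and e^{tJ} can be computed block-by-block.

A has Jordan form
J =
  [-2,  1,  0]
  [ 0, -2,  1]
  [ 0,  0, -2]
(up to reordering of blocks).

Per-block formulas:
  For a 3×3 Jordan block J_3(-2): exp(t · J_3(-2)) = e^(-2t)·(I + t·N + (t^2/2)·N^2), where N is the 3×3 nilpotent shift.

After assembling e^{tJ} and conjugating by P, we get:

e^{tA} =
  [t^2*exp(-2*t)/2 + exp(-2*t), t^2*exp(-2*t)/2 + t*exp(-2*t), t^2*exp(-2*t) + t*exp(-2*t)]
  [t^2*exp(-2*t)/2 + 2*t*exp(-2*t), t^2*exp(-2*t)/2 + 3*t*exp(-2*t) + exp(-2*t), t^2*exp(-2*t) + 5*t*exp(-2*t)]
  [-t^2*exp(-2*t)/2 - t*exp(-2*t), -t^2*exp(-2*t)/2 - 2*t*exp(-2*t), -t^2*exp(-2*t) - 3*t*exp(-2*t) + exp(-2*t)]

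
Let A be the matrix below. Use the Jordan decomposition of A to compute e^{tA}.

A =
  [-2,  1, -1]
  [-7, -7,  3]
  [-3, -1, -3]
e^{tA} =
  [2*t*exp(-4*t) + exp(-4*t), t*exp(-4*t), -t*exp(-4*t)]
  [-t^2*exp(-4*t) - 7*t*exp(-4*t), -t^2*exp(-4*t)/2 - 3*t*exp(-4*t) + exp(-4*t), t^2*exp(-4*t)/2 + 3*t*exp(-4*t)]
  [-t^2*exp(-4*t) - 3*t*exp(-4*t), -t^2*exp(-4*t)/2 - t*exp(-4*t), t^2*exp(-4*t)/2 + t*exp(-4*t) + exp(-4*t)]

Strategy: write A = P · J · P⁻¹ where J is a Jordan canonical form, so e^{tA} = P · e^{tJ} · P⁻¹, and e^{tJ} can be computed block-by-block.

A has Jordan form
J =
  [-4,  1,  0]
  [ 0, -4,  1]
  [ 0,  0, -4]
(up to reordering of blocks).

Per-block formulas:
  For a 3×3 Jordan block J_3(-4): exp(t · J_3(-4)) = e^(-4t)·(I + t·N + (t^2/2)·N^2), where N is the 3×3 nilpotent shift.

After assembling e^{tJ} and conjugating by P, we get:

e^{tA} =
  [2*t*exp(-4*t) + exp(-4*t), t*exp(-4*t), -t*exp(-4*t)]
  [-t^2*exp(-4*t) - 7*t*exp(-4*t), -t^2*exp(-4*t)/2 - 3*t*exp(-4*t) + exp(-4*t), t^2*exp(-4*t)/2 + 3*t*exp(-4*t)]
  [-t^2*exp(-4*t) - 3*t*exp(-4*t), -t^2*exp(-4*t)/2 - t*exp(-4*t), t^2*exp(-4*t)/2 + t*exp(-4*t) + exp(-4*t)]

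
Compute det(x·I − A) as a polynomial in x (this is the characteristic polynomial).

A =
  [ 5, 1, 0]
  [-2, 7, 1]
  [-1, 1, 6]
x^3 - 18*x^2 + 108*x - 216

Expanding det(x·I − A) (e.g. by cofactor expansion or by noting that A is similar to its Jordan form J, which has the same characteristic polynomial as A) gives
  χ_A(x) = x^3 - 18*x^2 + 108*x - 216
which factors as (x - 6)^3. The eigenvalues (with algebraic multiplicities) are λ = 6 with multiplicity 3.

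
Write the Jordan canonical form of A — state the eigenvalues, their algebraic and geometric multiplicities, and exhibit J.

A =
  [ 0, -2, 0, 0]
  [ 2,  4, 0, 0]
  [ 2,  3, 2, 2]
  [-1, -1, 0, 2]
J_2(2) ⊕ J_2(2)

The characteristic polynomial is
  det(x·I − A) = x^4 - 8*x^3 + 24*x^2 - 32*x + 16 = (x - 2)^4

Eigenvalues and multiplicities (the geometric multiplicity of λ is n − rank(A − λI), which equals the number of Jordan blocks for λ):
  λ = 2: algebraic multiplicity = 4, geometric multiplicity = 2

Determining the block sizes for each eigenvalue:
  λ = 2: with am = 4 and gm = 2, the partition is not yet determined (e.g. several partitions of 4 into 2 parts exist). Let N = A − (2)·I. Computing rank(N^1) = 2, rank(N^2) = 0; the number of blocks of size ≥ j is rank(N^{j−1}) − rank(N^j), giving [2, 2]. So we have 2 block(s) of size 2 → block sizes [2, 2]

Assembling the blocks gives a Jordan form
J =
  [2, 1, 0, 0]
  [0, 2, 0, 0]
  [0, 0, 2, 1]
  [0, 0, 0, 2]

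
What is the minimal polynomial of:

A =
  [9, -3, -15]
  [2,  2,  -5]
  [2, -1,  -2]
x^2 - 6*x + 9

The characteristic polynomial is χ_A(x) = (x - 3)^3, so the eigenvalues are known. The minimal polynomial is
  m_A(x) = Π_λ (x − λ)^{k_λ}
where k_λ is the size of the *largest* Jordan block for λ (equivalently, the smallest k with (A − λI)^k v = 0 for every generalised eigenvector v of λ).

  λ = 3: largest Jordan block has size 2, contributing (x − 3)^2

So m_A(x) = (x - 3)^2 = x^2 - 6*x + 9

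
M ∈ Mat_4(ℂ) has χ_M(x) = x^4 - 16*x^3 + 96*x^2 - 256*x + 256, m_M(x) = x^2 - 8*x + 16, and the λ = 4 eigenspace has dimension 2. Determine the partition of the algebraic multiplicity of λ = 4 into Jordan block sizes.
Block sizes for λ = 4: [2, 2]

Step 1 — from the characteristic polynomial, algebraic multiplicity of λ = 4 is 4. From dim ker(M − (4)·I) = 2, there are exactly 2 Jordan blocks for λ = 4.
Step 2 — from the minimal polynomial, the factor (x − 4)^2 tells us the largest block for λ = 4 has size 2.
Step 3 — with total size 4, 2 blocks, and largest block 2, the block sizes (in nonincreasing order) are [2, 2].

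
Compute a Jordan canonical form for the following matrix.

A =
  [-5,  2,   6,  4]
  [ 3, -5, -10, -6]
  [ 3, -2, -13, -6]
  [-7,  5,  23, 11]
J_2(-3) ⊕ J_2(-3)

The characteristic polynomial is
  det(x·I − A) = x^4 + 12*x^3 + 54*x^2 + 108*x + 81 = (x + 3)^4

Eigenvalues and multiplicities (the geometric multiplicity of λ is n − rank(A − λI), which equals the number of Jordan blocks for λ):
  λ = -3: algebraic multiplicity = 4, geometric multiplicity = 2

Determining the block sizes for each eigenvalue:
  λ = -3: with am = 4 and gm = 2, the partition is not yet determined (e.g. several partitions of 4 into 2 parts exist). Let N = A − (-3)·I. Computing rank(N^1) = 2, rank(N^2) = 0; the number of blocks of size ≥ j is rank(N^{j−1}) − rank(N^j), giving [2, 2]. So we have 2 block(s) of size 2 → block sizes [2, 2]

Assembling the blocks gives a Jordan form
J =
  [-3,  1,  0,  0]
  [ 0, -3,  0,  0]
  [ 0,  0, -3,  1]
  [ 0,  0,  0, -3]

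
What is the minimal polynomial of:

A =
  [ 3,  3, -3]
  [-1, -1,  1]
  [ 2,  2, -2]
x^2

The characteristic polynomial is χ_A(x) = x^3, so the eigenvalues are known. The minimal polynomial is
  m_A(x) = Π_λ (x − λ)^{k_λ}
where k_λ is the size of the *largest* Jordan block for λ (equivalently, the smallest k with (A − λI)^k v = 0 for every generalised eigenvector v of λ).

  λ = 0: largest Jordan block has size 2, contributing (x − 0)^2

So m_A(x) = x^2 = x^2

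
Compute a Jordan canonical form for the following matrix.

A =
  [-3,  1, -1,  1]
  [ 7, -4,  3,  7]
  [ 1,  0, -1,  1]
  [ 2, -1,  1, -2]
J_2(-4) ⊕ J_2(-1)

The characteristic polynomial is
  det(x·I − A) = x^4 + 10*x^3 + 33*x^2 + 40*x + 16 = (x + 1)^2*(x + 4)^2

Eigenvalues and multiplicities (the geometric multiplicity of λ is n − rank(A − λI), which equals the number of Jordan blocks for λ):
  λ = -4: algebraic multiplicity = 2, geometric multiplicity = 1
  λ = -1: algebraic multiplicity = 2, geometric multiplicity = 1

Determining the block sizes for each eigenvalue:
  λ = -4: one block (gm = 1), so the single block has size am = 2 → block sizes [2]
  λ = -1: one block (gm = 1), so the single block has size am = 2 → block sizes [2]

Assembling the blocks gives a Jordan form
J =
  [-4,  1,  0,  0]
  [ 0, -4,  0,  0]
  [ 0,  0, -1,  1]
  [ 0,  0,  0, -1]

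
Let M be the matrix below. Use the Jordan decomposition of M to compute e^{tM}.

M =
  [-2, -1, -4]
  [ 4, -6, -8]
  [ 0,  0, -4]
e^{tM} =
  [2*t*exp(-4*t) + exp(-4*t), -t*exp(-4*t), -4*t*exp(-4*t)]
  [4*t*exp(-4*t), -2*t*exp(-4*t) + exp(-4*t), -8*t*exp(-4*t)]
  [0, 0, exp(-4*t)]

Strategy: write M = P · J · P⁻¹ where J is a Jordan canonical form, so e^{tM} = P · e^{tJ} · P⁻¹, and e^{tJ} can be computed block-by-block.

M has Jordan form
J =
  [-4,  1,  0]
  [ 0, -4,  0]
  [ 0,  0, -4]
(up to reordering of blocks).

Per-block formulas:
  For a 2×2 Jordan block J_2(-4): exp(t · J_2(-4)) = e^(-4t)·(I + t·N), where N is the 2×2 nilpotent shift.
  For a 1×1 block at λ = -4: exp(t · [-4]) = [e^(-4t)].

After assembling e^{tJ} and conjugating by P, we get:

e^{tM} =
  [2*t*exp(-4*t) + exp(-4*t), -t*exp(-4*t), -4*t*exp(-4*t)]
  [4*t*exp(-4*t), -2*t*exp(-4*t) + exp(-4*t), -8*t*exp(-4*t)]
  [0, 0, exp(-4*t)]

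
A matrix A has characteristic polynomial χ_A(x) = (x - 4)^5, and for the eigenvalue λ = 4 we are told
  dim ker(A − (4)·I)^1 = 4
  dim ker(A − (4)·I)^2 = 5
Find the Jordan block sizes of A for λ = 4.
Block sizes for λ = 4: [2, 1, 1, 1]

From the dimensions of kernels of powers, the number of Jordan blocks of size at least j is d_j − d_{j−1} where d_j = dim ker(N^j) (with d_0 = 0). Computing the differences gives [4, 1].
The number of blocks of size exactly k is (#blocks of size ≥ k) − (#blocks of size ≥ k + 1), so the partition is: 3 block(s) of size 1, 1 block(s) of size 2.
In nonincreasing order the block sizes are [2, 1, 1, 1].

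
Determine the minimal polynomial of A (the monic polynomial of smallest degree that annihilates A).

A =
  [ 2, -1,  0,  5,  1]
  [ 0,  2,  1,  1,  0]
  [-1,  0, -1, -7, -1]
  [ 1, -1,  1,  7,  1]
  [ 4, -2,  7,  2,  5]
x^5 - 15*x^4 + 75*x^3 - 145*x^2 + 120*x - 36

The characteristic polynomial is χ_A(x) = (x - 6)^2*(x - 1)^3, so the eigenvalues are known. The minimal polynomial is
  m_A(x) = Π_λ (x − λ)^{k_λ}
where k_λ is the size of the *largest* Jordan block for λ (equivalently, the smallest k with (A − λI)^k v = 0 for every generalised eigenvector v of λ).

  λ = 1: largest Jordan block has size 3, contributing (x − 1)^3
  λ = 6: largest Jordan block has size 2, contributing (x − 6)^2

So m_A(x) = (x - 6)^2*(x - 1)^3 = x^5 - 15*x^4 + 75*x^3 - 145*x^2 + 120*x - 36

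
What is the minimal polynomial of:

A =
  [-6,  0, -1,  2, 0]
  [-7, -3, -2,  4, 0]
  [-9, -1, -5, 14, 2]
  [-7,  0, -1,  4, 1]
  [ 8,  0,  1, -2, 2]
x^5 + 8*x^4 + 4*x^3 - 80*x^2 - 64*x + 256

The characteristic polynomial is χ_A(x) = (x - 2)^2*(x + 4)^3, so the eigenvalues are known. The minimal polynomial is
  m_A(x) = Π_λ (x − λ)^{k_λ}
where k_λ is the size of the *largest* Jordan block for λ (equivalently, the smallest k with (A − λI)^k v = 0 for every generalised eigenvector v of λ).

  λ = -4: largest Jordan block has size 3, contributing (x + 4)^3
  λ = 2: largest Jordan block has size 2, contributing (x − 2)^2

So m_A(x) = (x - 2)^2*(x + 4)^3 = x^5 + 8*x^4 + 4*x^3 - 80*x^2 - 64*x + 256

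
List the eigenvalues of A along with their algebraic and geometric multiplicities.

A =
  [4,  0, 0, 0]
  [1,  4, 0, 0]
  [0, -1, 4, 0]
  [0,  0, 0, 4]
λ = 4: alg = 4, geom = 2

Step 1 — factor the characteristic polynomial to read off the algebraic multiplicities:
  χ_A(x) = (x - 4)^4

Step 2 — compute geometric multiplicities via the rank-nullity identity g(λ) = n − rank(A − λI):
  rank(A − (4)·I) = 2, so dim ker(A − (4)·I) = n − 2 = 2

Summary:
  λ = 4: algebraic multiplicity = 4, geometric multiplicity = 2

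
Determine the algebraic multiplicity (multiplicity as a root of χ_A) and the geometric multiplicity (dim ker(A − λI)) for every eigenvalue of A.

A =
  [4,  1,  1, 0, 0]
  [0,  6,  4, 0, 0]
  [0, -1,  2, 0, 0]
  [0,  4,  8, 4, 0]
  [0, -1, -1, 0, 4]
λ = 4: alg = 5, geom = 3

Step 1 — factor the characteristic polynomial to read off the algebraic multiplicities:
  χ_A(x) = (x - 4)^5

Step 2 — compute geometric multiplicities via the rank-nullity identity g(λ) = n − rank(A − λI):
  rank(A − (4)·I) = 2, so dim ker(A − (4)·I) = n − 2 = 3

Summary:
  λ = 4: algebraic multiplicity = 5, geometric multiplicity = 3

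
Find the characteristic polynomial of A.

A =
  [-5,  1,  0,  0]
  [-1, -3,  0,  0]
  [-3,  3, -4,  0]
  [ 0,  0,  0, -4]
x^4 + 16*x^3 + 96*x^2 + 256*x + 256

Expanding det(x·I − A) (e.g. by cofactor expansion or by noting that A is similar to its Jordan form J, which has the same characteristic polynomial as A) gives
  χ_A(x) = x^4 + 16*x^3 + 96*x^2 + 256*x + 256
which factors as (x + 4)^4. The eigenvalues (with algebraic multiplicities) are λ = -4 with multiplicity 4.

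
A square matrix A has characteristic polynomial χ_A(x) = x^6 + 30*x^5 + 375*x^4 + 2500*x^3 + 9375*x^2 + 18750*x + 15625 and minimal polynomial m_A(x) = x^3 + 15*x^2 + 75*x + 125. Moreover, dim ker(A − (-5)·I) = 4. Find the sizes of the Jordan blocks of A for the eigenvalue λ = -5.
Block sizes for λ = -5: [3, 1, 1, 1]

Step 1 — from the characteristic polynomial, algebraic multiplicity of λ = -5 is 6. From dim ker(A − (-5)·I) = 4, there are exactly 4 Jordan blocks for λ = -5.
Step 2 — from the minimal polynomial, the factor (x + 5)^3 tells us the largest block for λ = -5 has size 3.
Step 3 — with total size 6, 4 blocks, and largest block 3, the block sizes (in nonincreasing order) are [3, 1, 1, 1].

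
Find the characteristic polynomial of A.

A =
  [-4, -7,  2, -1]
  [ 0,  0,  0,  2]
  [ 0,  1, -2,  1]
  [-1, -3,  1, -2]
x^4 + 8*x^3 + 24*x^2 + 32*x + 16

Expanding det(x·I − A) (e.g. by cofactor expansion or by noting that A is similar to its Jordan form J, which has the same characteristic polynomial as A) gives
  χ_A(x) = x^4 + 8*x^3 + 24*x^2 + 32*x + 16
which factors as (x + 2)^4. The eigenvalues (with algebraic multiplicities) are λ = -2 with multiplicity 4.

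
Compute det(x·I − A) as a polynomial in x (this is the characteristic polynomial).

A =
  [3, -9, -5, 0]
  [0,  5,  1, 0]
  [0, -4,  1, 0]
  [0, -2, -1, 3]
x^4 - 12*x^3 + 54*x^2 - 108*x + 81

Expanding det(x·I − A) (e.g. by cofactor expansion or by noting that A is similar to its Jordan form J, which has the same characteristic polynomial as A) gives
  χ_A(x) = x^4 - 12*x^3 + 54*x^2 - 108*x + 81
which factors as (x - 3)^4. The eigenvalues (with algebraic multiplicities) are λ = 3 with multiplicity 4.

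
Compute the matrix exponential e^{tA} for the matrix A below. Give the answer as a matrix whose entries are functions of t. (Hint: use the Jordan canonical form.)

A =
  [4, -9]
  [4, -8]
e^{tA} =
  [6*t*exp(-2*t) + exp(-2*t), -9*t*exp(-2*t)]
  [4*t*exp(-2*t), -6*t*exp(-2*t) + exp(-2*t)]

Strategy: write A = P · J · P⁻¹ where J is a Jordan canonical form, so e^{tA} = P · e^{tJ} · P⁻¹, and e^{tJ} can be computed block-by-block.

A has Jordan form
J =
  [-2,  1]
  [ 0, -2]
(up to reordering of blocks).

Per-block formulas:
  For a 2×2 Jordan block J_2(-2): exp(t · J_2(-2)) = e^(-2t)·(I + t·N), where N is the 2×2 nilpotent shift.

After assembling e^{tJ} and conjugating by P, we get:

e^{tA} =
  [6*t*exp(-2*t) + exp(-2*t), -9*t*exp(-2*t)]
  [4*t*exp(-2*t), -6*t*exp(-2*t) + exp(-2*t)]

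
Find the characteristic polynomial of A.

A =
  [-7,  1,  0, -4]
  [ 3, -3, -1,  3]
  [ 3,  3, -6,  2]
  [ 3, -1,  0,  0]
x^4 + 16*x^3 + 96*x^2 + 256*x + 256

Expanding det(x·I − A) (e.g. by cofactor expansion or by noting that A is similar to its Jordan form J, which has the same characteristic polynomial as A) gives
  χ_A(x) = x^4 + 16*x^3 + 96*x^2 + 256*x + 256
which factors as (x + 4)^4. The eigenvalues (with algebraic multiplicities) are λ = -4 with multiplicity 4.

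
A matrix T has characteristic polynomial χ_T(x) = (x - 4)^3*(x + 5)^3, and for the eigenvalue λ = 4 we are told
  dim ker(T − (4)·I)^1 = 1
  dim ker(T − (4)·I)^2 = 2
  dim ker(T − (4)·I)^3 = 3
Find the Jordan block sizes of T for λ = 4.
Block sizes for λ = 4: [3]

From the dimensions of kernels of powers, the number of Jordan blocks of size at least j is d_j − d_{j−1} where d_j = dim ker(N^j) (with d_0 = 0). Computing the differences gives [1, 1, 1].
The number of blocks of size exactly k is (#blocks of size ≥ k) − (#blocks of size ≥ k + 1), so the partition is: 1 block(s) of size 3.
In nonincreasing order the block sizes are [3].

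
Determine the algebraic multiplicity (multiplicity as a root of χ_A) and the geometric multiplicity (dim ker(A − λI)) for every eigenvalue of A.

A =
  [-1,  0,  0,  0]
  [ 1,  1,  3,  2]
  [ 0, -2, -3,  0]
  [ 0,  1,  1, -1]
λ = -1: alg = 4, geom = 2

Step 1 — factor the characteristic polynomial to read off the algebraic multiplicities:
  χ_A(x) = (x + 1)^4

Step 2 — compute geometric multiplicities via the rank-nullity identity g(λ) = n − rank(A − λI):
  rank(A − (-1)·I) = 2, so dim ker(A − (-1)·I) = n − 2 = 2

Summary:
  λ = -1: algebraic multiplicity = 4, geometric multiplicity = 2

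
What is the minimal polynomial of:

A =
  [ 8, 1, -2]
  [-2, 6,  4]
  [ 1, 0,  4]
x^3 - 18*x^2 + 108*x - 216

The characteristic polynomial is χ_A(x) = (x - 6)^3, so the eigenvalues are known. The minimal polynomial is
  m_A(x) = Π_λ (x − λ)^{k_λ}
where k_λ is the size of the *largest* Jordan block for λ (equivalently, the smallest k with (A − λI)^k v = 0 for every generalised eigenvector v of λ).

  λ = 6: largest Jordan block has size 3, contributing (x − 6)^3

So m_A(x) = (x - 6)^3 = x^3 - 18*x^2 + 108*x - 216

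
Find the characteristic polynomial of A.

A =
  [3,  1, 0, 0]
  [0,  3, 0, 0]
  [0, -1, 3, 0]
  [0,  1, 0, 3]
x^4 - 12*x^3 + 54*x^2 - 108*x + 81

Expanding det(x·I − A) (e.g. by cofactor expansion or by noting that A is similar to its Jordan form J, which has the same characteristic polynomial as A) gives
  χ_A(x) = x^4 - 12*x^3 + 54*x^2 - 108*x + 81
which factors as (x - 3)^4. The eigenvalues (with algebraic multiplicities) are λ = 3 with multiplicity 4.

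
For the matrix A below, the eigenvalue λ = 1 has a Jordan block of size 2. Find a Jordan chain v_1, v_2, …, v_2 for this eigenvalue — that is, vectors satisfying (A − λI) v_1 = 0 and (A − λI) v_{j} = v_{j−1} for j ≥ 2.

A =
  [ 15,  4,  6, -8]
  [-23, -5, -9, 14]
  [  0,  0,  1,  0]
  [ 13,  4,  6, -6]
A Jordan chain for λ = 1 of length 2:
v_1 = (4, -6, 0, 4)ᵀ
v_2 = (0, 1, 0, 0)ᵀ

Let N = A − (1)·I. We want v_2 with N^2 v_2 = 0 but N^1 v_2 ≠ 0; then v_{j-1} := N · v_j for j = 2, …, 2.

Pick v_2 = (0, 1, 0, 0)ᵀ.
Then v_1 = N · v_2 = (4, -6, 0, 4)ᵀ.

Sanity check: (A − (1)·I) v_1 = (0, 0, 0, 0)ᵀ = 0. ✓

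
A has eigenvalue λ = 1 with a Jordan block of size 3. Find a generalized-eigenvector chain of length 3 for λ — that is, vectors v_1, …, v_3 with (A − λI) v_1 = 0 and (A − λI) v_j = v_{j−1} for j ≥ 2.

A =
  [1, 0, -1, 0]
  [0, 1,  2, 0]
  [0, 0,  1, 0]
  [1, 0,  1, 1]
A Jordan chain for λ = 1 of length 3:
v_1 = (0, 0, 0, -1)ᵀ
v_2 = (-1, 2, 0, 1)ᵀ
v_3 = (0, 0, 1, 0)ᵀ

Let N = A − (1)·I. We want v_3 with N^3 v_3 = 0 but N^2 v_3 ≠ 0; then v_{j-1} := N · v_j for j = 3, …, 2.

Pick v_3 = (0, 0, 1, 0)ᵀ.
Then v_2 = N · v_3 = (-1, 2, 0, 1)ᵀ.
Then v_1 = N · v_2 = (0, 0, 0, -1)ᵀ.

Sanity check: (A − (1)·I) v_1 = (0, 0, 0, 0)ᵀ = 0. ✓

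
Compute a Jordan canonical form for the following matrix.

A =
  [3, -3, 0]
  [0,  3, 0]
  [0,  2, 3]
J_2(3) ⊕ J_1(3)

The characteristic polynomial is
  det(x·I − A) = x^3 - 9*x^2 + 27*x - 27 = (x - 3)^3

Eigenvalues and multiplicities (the geometric multiplicity of λ is n − rank(A − λI), which equals the number of Jordan blocks for λ):
  λ = 3: algebraic multiplicity = 3, geometric multiplicity = 2

Determining the block sizes for each eigenvalue:
  λ = 3: 2 blocks summing to 3 forces exactly one block of size 2 and the rest size 1 → block sizes [2, 1]

Assembling the blocks gives a Jordan form
J =
  [3, 1, 0]
  [0, 3, 0]
  [0, 0, 3]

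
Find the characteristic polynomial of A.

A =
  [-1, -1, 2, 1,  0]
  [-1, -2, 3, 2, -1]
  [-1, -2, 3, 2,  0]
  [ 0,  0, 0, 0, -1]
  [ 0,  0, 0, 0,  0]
x^5

Expanding det(x·I − A) (e.g. by cofactor expansion or by noting that A is similar to its Jordan form J, which has the same characteristic polynomial as A) gives
  χ_A(x) = x^5
which factors as x^5. The eigenvalues (with algebraic multiplicities) are λ = 0 with multiplicity 5.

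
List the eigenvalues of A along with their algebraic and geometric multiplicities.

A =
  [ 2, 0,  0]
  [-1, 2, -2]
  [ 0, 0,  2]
λ = 2: alg = 3, geom = 2

Step 1 — factor the characteristic polynomial to read off the algebraic multiplicities:
  χ_A(x) = (x - 2)^3

Step 2 — compute geometric multiplicities via the rank-nullity identity g(λ) = n − rank(A − λI):
  rank(A − (2)·I) = 1, so dim ker(A − (2)·I) = n − 1 = 2

Summary:
  λ = 2: algebraic multiplicity = 3, geometric multiplicity = 2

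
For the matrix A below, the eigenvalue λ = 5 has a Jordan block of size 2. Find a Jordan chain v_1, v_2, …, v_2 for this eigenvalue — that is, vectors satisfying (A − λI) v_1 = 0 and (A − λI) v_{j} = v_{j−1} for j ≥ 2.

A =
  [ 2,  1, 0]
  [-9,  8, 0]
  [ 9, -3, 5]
A Jordan chain for λ = 5 of length 2:
v_1 = (-3, -9, 9)ᵀ
v_2 = (1, 0, 0)ᵀ

Let N = A − (5)·I. We want v_2 with N^2 v_2 = 0 but N^1 v_2 ≠ 0; then v_{j-1} := N · v_j for j = 2, …, 2.

Pick v_2 = (1, 0, 0)ᵀ.
Then v_1 = N · v_2 = (-3, -9, 9)ᵀ.

Sanity check: (A − (5)·I) v_1 = (0, 0, 0)ᵀ = 0. ✓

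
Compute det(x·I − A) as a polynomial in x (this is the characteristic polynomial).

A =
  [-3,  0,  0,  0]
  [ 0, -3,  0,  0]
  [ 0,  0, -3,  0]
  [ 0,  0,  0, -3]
x^4 + 12*x^3 + 54*x^2 + 108*x + 81

Expanding det(x·I − A) (e.g. by cofactor expansion or by noting that A is similar to its Jordan form J, which has the same characteristic polynomial as A) gives
  χ_A(x) = x^4 + 12*x^3 + 54*x^2 + 108*x + 81
which factors as (x + 3)^4. The eigenvalues (with algebraic multiplicities) are λ = -3 with multiplicity 4.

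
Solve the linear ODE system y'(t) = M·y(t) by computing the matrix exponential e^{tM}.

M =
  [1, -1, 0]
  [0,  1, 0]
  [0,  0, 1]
e^{tM} =
  [exp(t), -t*exp(t), 0]
  [0, exp(t), 0]
  [0, 0, exp(t)]

Strategy: write M = P · J · P⁻¹ where J is a Jordan canonical form, so e^{tM} = P · e^{tJ} · P⁻¹, and e^{tJ} can be computed block-by-block.

M has Jordan form
J =
  [1, 1, 0]
  [0, 1, 0]
  [0, 0, 1]
(up to reordering of blocks).

Per-block formulas:
  For a 2×2 Jordan block J_2(1): exp(t · J_2(1)) = e^(1t)·(I + t·N), where N is the 2×2 nilpotent shift.
  For a 1×1 block at λ = 1: exp(t · [1]) = [e^(1t)].

After assembling e^{tJ} and conjugating by P, we get:

e^{tM} =
  [exp(t), -t*exp(t), 0]
  [0, exp(t), 0]
  [0, 0, exp(t)]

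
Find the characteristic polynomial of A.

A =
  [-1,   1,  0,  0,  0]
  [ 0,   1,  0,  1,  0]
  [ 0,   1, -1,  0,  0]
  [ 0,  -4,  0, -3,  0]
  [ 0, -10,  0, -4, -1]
x^5 + 5*x^4 + 10*x^3 + 10*x^2 + 5*x + 1

Expanding det(x·I − A) (e.g. by cofactor expansion or by noting that A is similar to its Jordan form J, which has the same characteristic polynomial as A) gives
  χ_A(x) = x^5 + 5*x^4 + 10*x^3 + 10*x^2 + 5*x + 1
which factors as (x + 1)^5. The eigenvalues (with algebraic multiplicities) are λ = -1 with multiplicity 5.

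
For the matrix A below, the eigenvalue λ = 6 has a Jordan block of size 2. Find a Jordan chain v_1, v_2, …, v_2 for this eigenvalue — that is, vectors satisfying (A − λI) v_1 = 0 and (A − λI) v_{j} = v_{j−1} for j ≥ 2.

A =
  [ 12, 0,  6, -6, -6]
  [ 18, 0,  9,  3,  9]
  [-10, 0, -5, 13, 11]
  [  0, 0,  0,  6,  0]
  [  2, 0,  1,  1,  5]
A Jordan chain for λ = 6 of length 2:
v_1 = (0, 3, 1, 0, 1)ᵀ
v_2 = (1, 1, -1, 0, 0)ᵀ

Let N = A − (6)·I. We want v_2 with N^2 v_2 = 0 but N^1 v_2 ≠ 0; then v_{j-1} := N · v_j for j = 2, …, 2.

Pick v_2 = (1, 1, -1, 0, 0)ᵀ.
Then v_1 = N · v_2 = (0, 3, 1, 0, 1)ᵀ.

Sanity check: (A − (6)·I) v_1 = (0, 0, 0, 0, 0)ᵀ = 0. ✓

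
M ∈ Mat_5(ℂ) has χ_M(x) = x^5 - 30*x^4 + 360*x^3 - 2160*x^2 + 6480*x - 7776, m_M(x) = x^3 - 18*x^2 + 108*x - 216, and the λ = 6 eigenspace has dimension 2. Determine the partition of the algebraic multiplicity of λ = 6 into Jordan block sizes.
Block sizes for λ = 6: [3, 2]

Step 1 — from the characteristic polynomial, algebraic multiplicity of λ = 6 is 5. From dim ker(M − (6)·I) = 2, there are exactly 2 Jordan blocks for λ = 6.
Step 2 — from the minimal polynomial, the factor (x − 6)^3 tells us the largest block for λ = 6 has size 3.
Step 3 — with total size 5, 2 blocks, and largest block 3, the block sizes (in nonincreasing order) are [3, 2].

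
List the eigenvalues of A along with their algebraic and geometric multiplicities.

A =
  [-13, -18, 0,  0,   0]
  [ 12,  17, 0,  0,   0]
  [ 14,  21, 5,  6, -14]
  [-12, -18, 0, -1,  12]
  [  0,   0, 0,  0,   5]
λ = -1: alg = 2, geom = 2; λ = 5: alg = 3, geom = 2

Step 1 — factor the characteristic polynomial to read off the algebraic multiplicities:
  χ_A(x) = (x - 5)^3*(x + 1)^2

Step 2 — compute geometric multiplicities via the rank-nullity identity g(λ) = n − rank(A − λI):
  rank(A − (-1)·I) = 3, so dim ker(A − (-1)·I) = n − 3 = 2
  rank(A − (5)·I) = 3, so dim ker(A − (5)·I) = n − 3 = 2

Summary:
  λ = -1: algebraic multiplicity = 2, geometric multiplicity = 2
  λ = 5: algebraic multiplicity = 3, geometric multiplicity = 2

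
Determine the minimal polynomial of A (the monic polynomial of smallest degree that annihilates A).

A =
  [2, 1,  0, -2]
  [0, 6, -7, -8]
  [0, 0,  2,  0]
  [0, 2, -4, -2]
x^3 - 6*x^2 + 12*x - 8

The characteristic polynomial is χ_A(x) = (x - 2)^4, so the eigenvalues are known. The minimal polynomial is
  m_A(x) = Π_λ (x − λ)^{k_λ}
where k_λ is the size of the *largest* Jordan block for λ (equivalently, the smallest k with (A − λI)^k v = 0 for every generalised eigenvector v of λ).

  λ = 2: largest Jordan block has size 3, contributing (x − 2)^3

So m_A(x) = (x - 2)^3 = x^3 - 6*x^2 + 12*x - 8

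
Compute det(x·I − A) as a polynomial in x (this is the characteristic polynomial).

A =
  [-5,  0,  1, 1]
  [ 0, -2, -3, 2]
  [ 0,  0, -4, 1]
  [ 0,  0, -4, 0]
x^4 + 11*x^3 + 42*x^2 + 68*x + 40

Expanding det(x·I − A) (e.g. by cofactor expansion or by noting that A is similar to its Jordan form J, which has the same characteristic polynomial as A) gives
  χ_A(x) = x^4 + 11*x^3 + 42*x^2 + 68*x + 40
which factors as (x + 2)^3*(x + 5). The eigenvalues (with algebraic multiplicities) are λ = -5 with multiplicity 1, λ = -2 with multiplicity 3.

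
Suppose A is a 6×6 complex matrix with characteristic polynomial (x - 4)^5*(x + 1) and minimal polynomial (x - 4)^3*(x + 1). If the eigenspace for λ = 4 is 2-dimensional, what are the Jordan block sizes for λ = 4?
Block sizes for λ = 4: [3, 2]

Step 1 — from the characteristic polynomial, algebraic multiplicity of λ = 4 is 5. From dim ker(A − (4)·I) = 2, there are exactly 2 Jordan blocks for λ = 4.
Step 2 — from the minimal polynomial, the factor (x − 4)^3 tells us the largest block for λ = 4 has size 3.
Step 3 — with total size 5, 2 blocks, and largest block 3, the block sizes (in nonincreasing order) are [3, 2].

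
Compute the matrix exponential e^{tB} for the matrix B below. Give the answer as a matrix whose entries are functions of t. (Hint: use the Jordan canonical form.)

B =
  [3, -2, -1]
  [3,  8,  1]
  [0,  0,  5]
e^{tB} =
  [-2*exp(6*t) + 3*exp(5*t), -2*exp(6*t) + 2*exp(5*t), -t*exp(5*t)]
  [3*exp(6*t) - 3*exp(5*t), 3*exp(6*t) - 2*exp(5*t), t*exp(5*t)]
  [0, 0, exp(5*t)]

Strategy: write B = P · J · P⁻¹ where J is a Jordan canonical form, so e^{tB} = P · e^{tJ} · P⁻¹, and e^{tJ} can be computed block-by-block.

B has Jordan form
J =
  [5, 1, 0]
  [0, 5, 0]
  [0, 0, 6]
(up to reordering of blocks).

Per-block formulas:
  For a 2×2 Jordan block J_2(5): exp(t · J_2(5)) = e^(5t)·(I + t·N), where N is the 2×2 nilpotent shift.
  For a 1×1 block at λ = 6: exp(t · [6]) = [e^(6t)].

After assembling e^{tJ} and conjugating by P, we get:

e^{tB} =
  [-2*exp(6*t) + 3*exp(5*t), -2*exp(6*t) + 2*exp(5*t), -t*exp(5*t)]
  [3*exp(6*t) - 3*exp(5*t), 3*exp(6*t) - 2*exp(5*t), t*exp(5*t)]
  [0, 0, exp(5*t)]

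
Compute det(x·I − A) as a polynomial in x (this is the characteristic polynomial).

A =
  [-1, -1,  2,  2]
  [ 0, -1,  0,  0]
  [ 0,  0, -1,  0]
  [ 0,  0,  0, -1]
x^4 + 4*x^3 + 6*x^2 + 4*x + 1

Expanding det(x·I − A) (e.g. by cofactor expansion or by noting that A is similar to its Jordan form J, which has the same characteristic polynomial as A) gives
  χ_A(x) = x^4 + 4*x^3 + 6*x^2 + 4*x + 1
which factors as (x + 1)^4. The eigenvalues (with algebraic multiplicities) are λ = -1 with multiplicity 4.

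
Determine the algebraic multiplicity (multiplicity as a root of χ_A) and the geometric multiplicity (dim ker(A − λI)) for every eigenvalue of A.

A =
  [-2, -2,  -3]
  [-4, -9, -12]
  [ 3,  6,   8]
λ = -1: alg = 3, geom = 2

Step 1 — factor the characteristic polynomial to read off the algebraic multiplicities:
  χ_A(x) = (x + 1)^3

Step 2 — compute geometric multiplicities via the rank-nullity identity g(λ) = n − rank(A − λI):
  rank(A − (-1)·I) = 1, so dim ker(A − (-1)·I) = n − 1 = 2

Summary:
  λ = -1: algebraic multiplicity = 3, geometric multiplicity = 2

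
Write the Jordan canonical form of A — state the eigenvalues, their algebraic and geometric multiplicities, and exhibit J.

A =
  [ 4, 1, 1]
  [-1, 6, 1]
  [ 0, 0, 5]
J_2(5) ⊕ J_1(5)

The characteristic polynomial is
  det(x·I − A) = x^3 - 15*x^2 + 75*x - 125 = (x - 5)^3

Eigenvalues and multiplicities (the geometric multiplicity of λ is n − rank(A − λI), which equals the number of Jordan blocks for λ):
  λ = 5: algebraic multiplicity = 3, geometric multiplicity = 2

Determining the block sizes for each eigenvalue:
  λ = 5: 2 blocks summing to 3 forces exactly one block of size 2 and the rest size 1 → block sizes [2, 1]

Assembling the blocks gives a Jordan form
J =
  [5, 1, 0]
  [0, 5, 0]
  [0, 0, 5]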